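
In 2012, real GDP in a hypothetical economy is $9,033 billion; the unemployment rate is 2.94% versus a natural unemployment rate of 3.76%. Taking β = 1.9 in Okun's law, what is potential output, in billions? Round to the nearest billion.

Unemployment gap = 2.94 - 3.76 = -0.82 points, so output gap = -1.9 × (-0.82) = 1.558%.
Since Y = Y* × (1 + gap/100), Y* = 9033/1.01558 ≈ 8894 billion.

$8,894 billion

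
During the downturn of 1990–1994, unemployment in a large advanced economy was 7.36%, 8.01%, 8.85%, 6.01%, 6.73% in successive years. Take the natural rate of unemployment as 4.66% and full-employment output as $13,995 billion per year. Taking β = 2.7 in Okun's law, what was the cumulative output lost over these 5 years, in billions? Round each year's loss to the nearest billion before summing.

$5,161 billion

Year 1990: gap = -2.7 × (7.36 - 4.66) = -7.29%, loss ≈ 13995 × 7.29/100 ≈ 1020.
Year 1991: gap = -2.7 × (8.01 - 4.66) = -9.045%, loss ≈ 13995 × 9.045/100 ≈ 1266.
Year 1992: gap = -2.7 × (8.85 - 4.66) = -11.313%, loss ≈ 13995 × 11.313/100 ≈ 1583.
Year 1993: gap = -2.7 × (6.01 - 4.66) = -3.645%, loss ≈ 13995 × 3.645/100 ≈ 510.
Year 1994: gap = -2.7 × (6.73 - 4.66) = -5.589%, loss ≈ 13995 × 5.589/100 ≈ 782.
Total lost output = 1020 + 1266 + 1583 + 510 + 782 = 5161 billion.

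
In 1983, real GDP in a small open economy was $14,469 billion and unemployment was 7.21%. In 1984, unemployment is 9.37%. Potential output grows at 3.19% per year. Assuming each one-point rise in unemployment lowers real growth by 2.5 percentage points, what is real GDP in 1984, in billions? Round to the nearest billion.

Δu = 9.37 - 7.21 = 2.16 points.
Okun's law (growth form): g_Y = g_Y* - β × Δu = 3.19 - 2.5 × (2.16) = 3.19 - 5.4 = -2.21%.
Real GDP in the next year = 14469 × (1 - 2.21/100) = 14469 × 0.9779 ≈ 14149 billion.

$14,149 billion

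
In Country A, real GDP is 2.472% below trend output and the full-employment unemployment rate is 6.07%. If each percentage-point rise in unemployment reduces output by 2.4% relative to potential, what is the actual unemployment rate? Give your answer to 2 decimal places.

7.10%

From Okun's law, u - u* = -(output gap)/β = -(-2.472)/2.4 = 1.03 points.
So u = 6.07 + 1.03 = 7.10%.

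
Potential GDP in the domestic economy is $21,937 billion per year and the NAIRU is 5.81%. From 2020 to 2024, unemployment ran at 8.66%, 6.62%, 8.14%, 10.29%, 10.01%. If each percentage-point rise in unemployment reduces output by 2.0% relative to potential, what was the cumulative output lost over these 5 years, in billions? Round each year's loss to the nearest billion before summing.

Year 2020: gap = -2.0 × (8.66 - 5.81) = -5.7%, loss ≈ 21937 × 5.7/100 ≈ 1250.
Year 2021: gap = -2.0 × (6.62 - 5.81) = -1.62%, loss ≈ 21937 × 1.62/100 ≈ 355.
Year 2022: gap = -2.0 × (8.14 - 5.81) = -4.66%, loss ≈ 21937 × 4.66/100 ≈ 1022.
Year 2023: gap = -2.0 × (10.29 - 5.81) = -8.96%, loss ≈ 21937 × 8.96/100 ≈ 1966.
Year 2024: gap = -2.0 × (10.01 - 5.81) = -8.4%, loss ≈ 21937 × 8.4/100 ≈ 1843.
Total lost output = 1250 + 355 + 1022 + 1966 + 1843 = 6436 billion.

$6,436 billion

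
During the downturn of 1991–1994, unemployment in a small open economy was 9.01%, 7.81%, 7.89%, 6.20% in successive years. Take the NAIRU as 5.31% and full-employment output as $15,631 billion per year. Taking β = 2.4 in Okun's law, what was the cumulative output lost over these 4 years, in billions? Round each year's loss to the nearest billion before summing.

$3,628 billion

Year 1991: gap = -2.4 × (9.01 - 5.31) = -8.88%, loss ≈ 15631 × 8.88/100 ≈ 1388.
Year 1992: gap = -2.4 × (7.81 - 5.31) = -6%, loss ≈ 15631 × 6/100 ≈ 938.
Year 1993: gap = -2.4 × (7.89 - 5.31) = -6.192%, loss ≈ 15631 × 6.192/100 ≈ 968.
Year 1994: gap = -2.4 × (6.2 - 5.31) = -2.136%, loss ≈ 15631 × 2.136/100 ≈ 334.
Total lost output = 1388 + 938 + 968 + 334 = 3628 billion.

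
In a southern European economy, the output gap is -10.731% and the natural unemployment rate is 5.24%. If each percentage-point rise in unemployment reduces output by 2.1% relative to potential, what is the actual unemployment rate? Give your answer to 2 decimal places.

10.35%

From Okun's law, u - u* = -(output gap)/β = -(-10.731)/2.1 = 5.11 points.
So u = 5.24 + 5.11 = 10.35%.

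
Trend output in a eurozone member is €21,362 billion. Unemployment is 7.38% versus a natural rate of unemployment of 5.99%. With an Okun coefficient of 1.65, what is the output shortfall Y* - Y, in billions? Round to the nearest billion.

Output gap = -1.65 × (7.38 - 5.99) = -1.65 × 1.39 = -2.2935%.
Actual GDP ≈ 21362 × 0.977065 ≈ 20872 billion, so the shortfall is 21362 - 20872 = 490 billion.

€490 billion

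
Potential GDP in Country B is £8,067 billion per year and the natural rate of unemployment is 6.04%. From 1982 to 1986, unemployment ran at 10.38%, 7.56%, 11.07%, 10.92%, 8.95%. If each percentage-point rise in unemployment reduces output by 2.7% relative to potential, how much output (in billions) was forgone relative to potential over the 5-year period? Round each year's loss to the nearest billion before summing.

£4,069 billion

Year 1982: gap = -2.7 × (10.38 - 6.04) = -11.718%, loss ≈ 8067 × 11.718/100 ≈ 945.
Year 1983: gap = -2.7 × (7.56 - 6.04) = -4.104%, loss ≈ 8067 × 4.104/100 ≈ 331.
Year 1984: gap = -2.7 × (11.07 - 6.04) = -13.581%, loss ≈ 8067 × 13.581/100 ≈ 1096.
Year 1985: gap = -2.7 × (10.92 - 6.04) = -13.176%, loss ≈ 8067 × 13.176/100 ≈ 1063.
Year 1986: gap = -2.7 × (8.95 - 6.04) = -7.857%, loss ≈ 8067 × 7.857/100 ≈ 634.
Total lost output = 945 + 331 + 1096 + 1063 + 634 = 4069 billion.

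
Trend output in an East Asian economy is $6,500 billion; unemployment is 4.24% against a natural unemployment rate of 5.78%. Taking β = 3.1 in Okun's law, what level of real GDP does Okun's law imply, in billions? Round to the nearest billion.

$6,810 billion

Unemployment gap = 4.24 - 5.78 = -1.54 points, so the output gap is -3.1 × (-1.54) = 4.774%.
Actual GDP = 6500 × (1 + 4.774/100) = 6500 × 1.04774 ≈ 6810 billion.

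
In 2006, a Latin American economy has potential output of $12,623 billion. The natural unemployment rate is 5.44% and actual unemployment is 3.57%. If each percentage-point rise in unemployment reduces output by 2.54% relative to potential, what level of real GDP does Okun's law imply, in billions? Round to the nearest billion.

Unemployment gap = 3.57 - 5.44 = -1.87 points, so the output gap is -2.54 × (-1.87) = 4.7498%.
Actual GDP = 12623 × (1 + 4.7498/100) = 12623 × 1.047498 ≈ 13223 billion.

$13,223 billion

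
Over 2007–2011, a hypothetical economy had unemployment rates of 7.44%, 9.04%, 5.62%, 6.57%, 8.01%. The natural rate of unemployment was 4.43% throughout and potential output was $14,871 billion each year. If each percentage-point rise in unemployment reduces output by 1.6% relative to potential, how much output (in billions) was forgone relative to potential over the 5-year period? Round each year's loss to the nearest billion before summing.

$3,457 billion

Year 2007: gap = -1.6 × (7.44 - 4.43) = -4.816%, loss ≈ 14871 × 4.816/100 ≈ 716.
Year 2008: gap = -1.6 × (9.04 - 4.43) = -7.376%, loss ≈ 14871 × 7.376/100 ≈ 1097.
Year 2009: gap = -1.6 × (5.62 - 4.43) = -1.904%, loss ≈ 14871 × 1.904/100 ≈ 283.
Year 2010: gap = -1.6 × (6.57 - 4.43) = -3.424%, loss ≈ 14871 × 3.424/100 ≈ 509.
Year 2011: gap = -1.6 × (8.01 - 4.43) = -5.728%, loss ≈ 14871 × 5.728/100 ≈ 852.
Total lost output = 716 + 1097 + 283 + 509 + 852 = 3457 billion.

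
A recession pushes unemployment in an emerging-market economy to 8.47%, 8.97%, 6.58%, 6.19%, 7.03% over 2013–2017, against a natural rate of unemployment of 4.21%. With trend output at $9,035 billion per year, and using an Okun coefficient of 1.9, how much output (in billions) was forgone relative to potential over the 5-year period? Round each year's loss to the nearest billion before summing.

$2,779 billion

Year 2013: gap = -1.9 × (8.47 - 4.21) = -8.094%, loss ≈ 9035 × 8.094/100 ≈ 731.
Year 2014: gap = -1.9 × (8.97 - 4.21) = -9.044%, loss ≈ 9035 × 9.044/100 ≈ 817.
Year 2015: gap = -1.9 × (6.58 - 4.21) = -4.503%, loss ≈ 9035 × 4.503/100 ≈ 407.
Year 2016: gap = -1.9 × (6.19 - 4.21) = -3.762%, loss ≈ 9035 × 3.762/100 ≈ 340.
Year 2017: gap = -1.9 × (7.03 - 4.21) = -5.358%, loss ≈ 9035 × 5.358/100 ≈ 484.
Total lost output = 731 + 817 + 407 + 340 + 484 = 2779 billion.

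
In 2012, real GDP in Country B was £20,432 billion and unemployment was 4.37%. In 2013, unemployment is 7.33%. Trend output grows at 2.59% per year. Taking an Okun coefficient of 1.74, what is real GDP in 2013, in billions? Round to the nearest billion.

Δu = 7.33 - 4.37 = 2.96 points.
Okun's law (growth form): g_Y = g_Y* - β × Δu = 2.59 - 1.74 × (2.96) = 2.59 - 5.1504 = -2.5604%.
Real GDP in the next year = 20432 × (1 - 2.5604/100) = 20432 × 0.974396 ≈ 19909 billion.

£19,909 billion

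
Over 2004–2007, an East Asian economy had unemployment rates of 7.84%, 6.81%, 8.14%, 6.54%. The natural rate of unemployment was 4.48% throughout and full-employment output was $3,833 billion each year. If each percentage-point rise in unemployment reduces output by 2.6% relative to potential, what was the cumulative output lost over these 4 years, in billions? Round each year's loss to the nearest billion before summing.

$1,137 billion

Year 2004: gap = -2.6 × (7.84 - 4.48) = -8.736%, loss ≈ 3833 × 8.736/100 ≈ 335.
Year 2005: gap = -2.6 × (6.81 - 4.48) = -6.058%, loss ≈ 3833 × 6.058/100 ≈ 232.
Year 2006: gap = -2.6 × (8.14 - 4.48) = -9.516%, loss ≈ 3833 × 9.516/100 ≈ 365.
Year 2007: gap = -2.6 × (6.54 - 4.48) = -5.356%, loss ≈ 3833 × 5.356/100 ≈ 205.
Total lost output = 335 + 232 + 365 + 205 = 1137 billion.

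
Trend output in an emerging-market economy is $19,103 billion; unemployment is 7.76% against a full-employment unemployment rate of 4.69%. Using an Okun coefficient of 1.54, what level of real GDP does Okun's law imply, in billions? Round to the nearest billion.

$18,200 billion

Unemployment gap = 7.76 - 4.69 = 3.07 points, so the output gap is -1.54 × 3.07 = -4.7278%.
Actual GDP = 19103 × (1 - 4.7278/100) = 19103 × 0.952722 ≈ 18200 billion.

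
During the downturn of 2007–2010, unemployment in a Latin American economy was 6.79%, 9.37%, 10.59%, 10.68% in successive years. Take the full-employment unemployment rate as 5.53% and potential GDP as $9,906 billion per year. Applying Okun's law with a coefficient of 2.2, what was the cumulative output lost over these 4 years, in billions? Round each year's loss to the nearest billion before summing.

$3,337 billion

Year 2007: gap = -2.2 × (6.79 - 5.53) = -2.772%, loss ≈ 9906 × 2.772/100 ≈ 275.
Year 2008: gap = -2.2 × (9.37 - 5.53) = -8.448%, loss ≈ 9906 × 8.448/100 ≈ 837.
Year 2009: gap = -2.2 × (10.59 - 5.53) = -11.132%, loss ≈ 9906 × 11.132/100 ≈ 1103.
Year 2010: gap = -2.2 × (10.68 - 5.53) = -11.33%, loss ≈ 9906 × 11.33/100 ≈ 1122.
Total lost output = 275 + 837 + 1103 + 1122 = 3337 billion.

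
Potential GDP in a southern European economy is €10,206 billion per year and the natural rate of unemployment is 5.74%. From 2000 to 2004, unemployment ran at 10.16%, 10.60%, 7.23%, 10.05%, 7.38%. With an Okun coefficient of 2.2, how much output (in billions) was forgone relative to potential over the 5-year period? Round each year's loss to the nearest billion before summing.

€3,754 billion

Year 2000: gap = -2.2 × (10.16 - 5.74) = -9.724%, loss ≈ 10206 × 9.724/100 ≈ 992.
Year 2001: gap = -2.2 × (10.6 - 5.74) = -10.692%, loss ≈ 10206 × 10.692/100 ≈ 1091.
Year 2002: gap = -2.2 × (7.23 - 5.74) = -3.278%, loss ≈ 10206 × 3.278/100 ≈ 335.
Year 2003: gap = -2.2 × (10.05 - 5.74) = -9.482%, loss ≈ 10206 × 9.482/100 ≈ 968.
Year 2004: gap = -2.2 × (7.38 - 5.74) = -3.608%, loss ≈ 10206 × 3.608/100 ≈ 368.
Total lost output = 992 + 1091 + 335 + 968 + 368 = 3754 billion.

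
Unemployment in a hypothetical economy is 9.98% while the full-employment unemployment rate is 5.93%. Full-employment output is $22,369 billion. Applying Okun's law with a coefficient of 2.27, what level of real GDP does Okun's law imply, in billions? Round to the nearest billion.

Unemployment gap = 9.98 - 5.93 = 4.05 points, so the output gap is -2.27 × 4.05 = -9.1935%.
Actual GDP = 22369 × (1 - 9.1935/100) = 22369 × 0.908065 ≈ 20313 billion.

$20,313 billion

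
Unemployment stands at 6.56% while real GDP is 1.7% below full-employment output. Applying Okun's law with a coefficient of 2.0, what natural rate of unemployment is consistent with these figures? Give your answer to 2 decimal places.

5.71%

From Okun's law, u - u* = -(output gap)/β = -(-1.7)/2.0 = 0.85 points.
So u* = 6.56 - 0.85 = 5.71%.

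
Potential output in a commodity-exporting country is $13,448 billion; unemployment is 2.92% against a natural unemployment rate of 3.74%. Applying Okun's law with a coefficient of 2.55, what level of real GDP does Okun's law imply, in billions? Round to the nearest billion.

$13,729 billion

Unemployment gap = 2.92 - 3.74 = -0.82 points, so the output gap is -2.55 × (-0.82) = 2.091%.
Actual GDP = 13448 × (1 + 2.091/100) = 13448 × 1.02091 ≈ 13729 billion.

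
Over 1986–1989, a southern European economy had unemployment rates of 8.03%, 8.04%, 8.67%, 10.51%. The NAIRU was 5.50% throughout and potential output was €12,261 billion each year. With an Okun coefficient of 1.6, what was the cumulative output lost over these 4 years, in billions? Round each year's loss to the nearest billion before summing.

€2,599 billion

Year 1986: gap = -1.6 × (8.03 - 5.5) = -4.048%, loss ≈ 12261 × 4.048/100 ≈ 496.
Year 1987: gap = -1.6 × (8.04 - 5.5) = -4.064%, loss ≈ 12261 × 4.064/100 ≈ 498.
Year 1988: gap = -1.6 × (8.67 - 5.5) = -5.072%, loss ≈ 12261 × 5.072/100 ≈ 622.
Year 1989: gap = -1.6 × (10.51 - 5.5) = -8.016%, loss ≈ 12261 × 8.016/100 ≈ 983.
Total lost output = 496 + 498 + 622 + 983 = 2599 billion.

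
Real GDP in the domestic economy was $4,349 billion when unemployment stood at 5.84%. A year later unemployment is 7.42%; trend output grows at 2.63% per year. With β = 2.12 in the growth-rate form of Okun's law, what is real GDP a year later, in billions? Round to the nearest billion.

$4,318 billion

Δu = 7.42 - 5.84 = 1.58 points.
Okun's law (growth form): g_Y = g_Y* - β × Δu = 2.63 - 2.12 × (1.58) = 2.63 - 3.3496 = -0.7196%.
Real GDP in the next year = 4349 × (1 - 0.7196/100) = 4349 × 0.992804 ≈ 4318 billion.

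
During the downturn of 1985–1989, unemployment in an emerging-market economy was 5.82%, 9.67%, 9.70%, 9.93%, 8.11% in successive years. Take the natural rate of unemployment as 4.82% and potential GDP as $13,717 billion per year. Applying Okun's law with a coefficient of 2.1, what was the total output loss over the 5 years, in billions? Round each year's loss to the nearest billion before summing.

$5,511 billion

Year 1985: gap = -2.1 × (5.82 - 4.82) = -2.1%, loss ≈ 13717 × 2.1/100 ≈ 288.
Year 1986: gap = -2.1 × (9.67 - 4.82) = -10.185%, loss ≈ 13717 × 10.185/100 ≈ 1397.
Year 1987: gap = -2.1 × (9.7 - 4.82) = -10.248%, loss ≈ 13717 × 10.248/100 ≈ 1406.
Year 1988: gap = -2.1 × (9.93 - 4.82) = -10.731%, loss ≈ 13717 × 10.731/100 ≈ 1472.
Year 1989: gap = -2.1 × (8.11 - 4.82) = -6.909%, loss ≈ 13717 × 6.909/100 ≈ 948.
Total lost output = 288 + 1397 + 1406 + 1472 + 948 = 5511 billion.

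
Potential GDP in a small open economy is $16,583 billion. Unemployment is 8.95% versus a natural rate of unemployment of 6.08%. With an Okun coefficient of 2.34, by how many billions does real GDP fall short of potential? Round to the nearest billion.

Output gap = -2.34 × (8.95 - 6.08) = -2.34 × 2.87 = -6.7158%.
Actual GDP ≈ 16583 × 0.932842 ≈ 15469 billion, so the shortfall is 16583 - 15469 = 1114 billion.

$1,114 billion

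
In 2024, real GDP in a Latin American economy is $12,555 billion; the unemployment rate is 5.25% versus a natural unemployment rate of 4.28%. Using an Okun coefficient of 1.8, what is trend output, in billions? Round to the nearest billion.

Unemployment gap = 5.25 - 4.28 = 0.97 points, so output gap = -1.8 × 0.97 = -1.746%.
Since Y = Y* × (1 + gap/100), Y* = 12555/0.98254 ≈ 12778 billion.

$12,778 billion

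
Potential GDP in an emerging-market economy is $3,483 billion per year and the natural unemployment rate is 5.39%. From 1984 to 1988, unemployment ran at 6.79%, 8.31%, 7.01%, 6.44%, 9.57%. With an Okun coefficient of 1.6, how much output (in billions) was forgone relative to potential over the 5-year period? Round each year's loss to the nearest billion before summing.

Year 1984: gap = -1.6 × (6.79 - 5.39) = -2.24%, loss ≈ 3483 × 2.24/100 ≈ 78.
Year 1985: gap = -1.6 × (8.31 - 5.39) = -4.672%, loss ≈ 3483 × 4.672/100 ≈ 163.
Year 1986: gap = -1.6 × (7.01 - 5.39) = -2.592%, loss ≈ 3483 × 2.592/100 ≈ 90.
Year 1987: gap = -1.6 × (6.44 - 5.39) = -1.68%, loss ≈ 3483 × 1.68/100 ≈ 59.
Year 1988: gap = -1.6 × (9.57 - 5.39) = -6.688%, loss ≈ 3483 × 6.688/100 ≈ 233.
Total lost output = 78 + 163 + 90 + 59 + 233 = 623 billion.

$623 billion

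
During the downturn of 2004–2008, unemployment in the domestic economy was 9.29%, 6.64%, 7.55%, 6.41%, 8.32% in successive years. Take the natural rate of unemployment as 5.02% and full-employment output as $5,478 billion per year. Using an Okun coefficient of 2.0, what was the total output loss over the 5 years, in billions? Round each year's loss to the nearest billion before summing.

Year 2004: gap = -2.0 × (9.29 - 5.02) = -8.54%, loss ≈ 5478 × 8.54/100 ≈ 468.
Year 2005: gap = -2.0 × (6.64 - 5.02) = -3.24%, loss ≈ 5478 × 3.24/100 ≈ 177.
Year 2006: gap = -2.0 × (7.55 - 5.02) = -5.06%, loss ≈ 5478 × 5.06/100 ≈ 277.
Year 2007: gap = -2.0 × (6.41 - 5.02) = -2.78%, loss ≈ 5478 × 2.78/100 ≈ 152.
Year 2008: gap = -2.0 × (8.32 - 5.02) = -6.6%, loss ≈ 5478 × 6.6/100 ≈ 362.
Total lost output = 468 + 177 + 277 + 152 + 362 = 1436 billion.

$1,436 billion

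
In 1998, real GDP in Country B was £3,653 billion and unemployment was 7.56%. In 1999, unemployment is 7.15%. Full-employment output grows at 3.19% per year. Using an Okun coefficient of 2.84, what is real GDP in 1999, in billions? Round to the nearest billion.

Δu = 7.15 - 7.56 = -0.41 points.
Okun's law (growth form): g_Y = g_Y* - β × Δu = 3.19 - 2.84 × (-0.41) = 3.19 + 1.1644 = 4.3544%.
Real GDP in the next year = 3653 × (1 + 4.3544/100) = 3653 × 1.043544 ≈ 3812 billion.

£3,812 billion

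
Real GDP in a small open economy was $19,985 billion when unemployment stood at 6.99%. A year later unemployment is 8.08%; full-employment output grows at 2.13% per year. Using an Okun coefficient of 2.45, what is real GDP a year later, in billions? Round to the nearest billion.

$19,877 billion

Δu = 8.08 - 6.99 = 1.09 points.
Okun's law (growth form): g_Y = g_Y* - β × Δu = 2.13 - 2.45 × (1.09) = 2.13 - 2.6705 = -0.5405%.
Real GDP in the next year = 19985 × (1 - 0.5405/100) = 19985 × 0.994595 ≈ 19877 billion.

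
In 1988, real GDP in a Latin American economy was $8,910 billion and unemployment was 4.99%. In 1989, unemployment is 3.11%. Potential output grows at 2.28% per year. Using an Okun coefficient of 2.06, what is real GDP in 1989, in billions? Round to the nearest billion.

$9,458 billion

Δu = 3.11 - 4.99 = -1.88 points.
Okun's law (growth form): g_Y = g_Y* - β × Δu = 2.28 - 2.06 × (-1.88) = 2.28 + 3.8728 = 6.1528%.
Real GDP in the next year = 8910 × (1 + 6.1528/100) = 8910 × 1.061528 ≈ 9458 billion.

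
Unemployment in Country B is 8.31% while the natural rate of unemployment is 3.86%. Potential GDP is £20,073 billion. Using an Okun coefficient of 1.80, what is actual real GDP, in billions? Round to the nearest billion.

Unemployment gap = 8.31 - 3.86 = 4.45 points, so the output gap is -1.8 × 4.45 = -8.01%.
Actual GDP = 20073 × (1 - 8.01/100) = 20073 × 0.9199 ≈ 18465 billion.

£18,465 billion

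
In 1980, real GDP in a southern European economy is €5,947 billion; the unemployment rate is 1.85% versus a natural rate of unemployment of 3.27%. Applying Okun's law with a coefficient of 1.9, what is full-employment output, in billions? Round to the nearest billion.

Unemployment gap = 1.85 - 3.27 = -1.42 points, so output gap = -1.9 × (-1.42) = 2.698%.
Since Y = Y* × (1 + gap/100), Y* = 5947/1.02698 ≈ 5791 billion.

€5,791 billion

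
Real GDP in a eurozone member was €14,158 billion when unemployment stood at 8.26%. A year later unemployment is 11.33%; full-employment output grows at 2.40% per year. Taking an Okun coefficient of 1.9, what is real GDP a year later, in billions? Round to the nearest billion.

€13,672 billion

Δu = 11.33 - 8.26 = 3.07 points.
Okun's law (growth form): g_Y = g_Y* - β × Δu = 2.40 - 1.9 × (3.07) = 2.4 - 5.833 = -3.433%.
Real GDP in the next year = 14158 × (1 - 3.433/100) = 14158 × 0.96567 ≈ 13672 billion.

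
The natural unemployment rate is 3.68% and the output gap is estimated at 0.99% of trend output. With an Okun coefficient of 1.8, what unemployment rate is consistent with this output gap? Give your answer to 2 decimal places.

3.13%

From Okun's law, u - u* = -(output gap)/β = -(0.99)/1.8 = -0.55 points.
So u = 3.68 - 0.55 = 3.13%.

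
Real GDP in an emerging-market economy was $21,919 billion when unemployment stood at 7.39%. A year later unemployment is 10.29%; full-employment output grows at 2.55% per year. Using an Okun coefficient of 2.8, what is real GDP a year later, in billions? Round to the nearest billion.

$20,698 billion

Δu = 10.29 - 7.39 = 2.9 points.
Okun's law (growth form): g_Y = g_Y* - β × Δu = 2.55 - 2.8 × (2.90) = 2.55 - 8.12 = -5.57%.
Real GDP in the next year = 21919 × (1 - 5.57/100) = 21919 × 0.9443 ≈ 20698 billion.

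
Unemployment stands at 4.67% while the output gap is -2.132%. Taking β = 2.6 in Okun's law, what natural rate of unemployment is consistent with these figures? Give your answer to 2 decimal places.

3.85%

From Okun's law, u - u* = -(output gap)/β = -(-2.132)/2.6 = 0.82 points.
So u* = 4.67 - 0.82 = 3.85%.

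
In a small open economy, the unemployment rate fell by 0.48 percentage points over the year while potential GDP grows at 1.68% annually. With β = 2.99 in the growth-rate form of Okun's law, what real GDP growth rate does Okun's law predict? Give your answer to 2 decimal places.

Growth-rate Okun's law: g_Y = g_Y* - β × Δu.
g_Y = 1.68 - 2.99 × (-0.48) = 1.68 + 1.4352 = 3.1152%, i.e. 3.12% to 2 d.p.

3.12%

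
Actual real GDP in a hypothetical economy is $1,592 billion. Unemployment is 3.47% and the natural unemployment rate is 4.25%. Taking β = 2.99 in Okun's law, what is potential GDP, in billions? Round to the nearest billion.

$1,556 billion

Unemployment gap = 3.47 - 4.25 = -0.78 points, so output gap = -2.99 × (-0.78) = 2.3322%.
Since Y = Y* × (1 + gap/100), Y* = 1592/1.023322 ≈ 1556 billion.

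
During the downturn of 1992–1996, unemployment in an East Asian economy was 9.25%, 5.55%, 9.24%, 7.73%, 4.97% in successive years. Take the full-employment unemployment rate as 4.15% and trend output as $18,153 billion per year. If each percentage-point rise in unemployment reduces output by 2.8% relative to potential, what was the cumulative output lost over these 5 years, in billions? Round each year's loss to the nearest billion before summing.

Year 1992: gap = -2.8 × (9.25 - 4.15) = -14.28%, loss ≈ 18153 × 14.28/100 ≈ 2592.
Year 1993: gap = -2.8 × (5.55 - 4.15) = -3.92%, loss ≈ 18153 × 3.92/100 ≈ 712.
Year 1994: gap = -2.8 × (9.24 - 4.15) = -14.252%, loss ≈ 18153 × 14.252/100 ≈ 2587.
Year 1995: gap = -2.8 × (7.73 - 4.15) = -10.024%, loss ≈ 18153 × 10.024/100 ≈ 1820.
Year 1996: gap = -2.8 × (4.97 - 4.15) = -2.296%, loss ≈ 18153 × 2.296/100 ≈ 417.
Total lost output = 2592 + 712 + 2587 + 1820 + 417 = 8128 billion.

$8,128 billion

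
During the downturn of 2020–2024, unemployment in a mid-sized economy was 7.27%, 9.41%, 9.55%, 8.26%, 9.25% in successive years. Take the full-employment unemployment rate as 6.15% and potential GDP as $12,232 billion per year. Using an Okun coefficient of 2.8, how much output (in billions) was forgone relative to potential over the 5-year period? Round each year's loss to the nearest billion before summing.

$4,450 billion

Year 2020: gap = -2.8 × (7.27 - 6.15) = -3.136%, loss ≈ 12232 × 3.136/100 ≈ 384.
Year 2021: gap = -2.8 × (9.41 - 6.15) = -9.128%, loss ≈ 12232 × 9.128/100 ≈ 1117.
Year 2022: gap = -2.8 × (9.55 - 6.15) = -9.52%, loss ≈ 12232 × 9.52/100 ≈ 1164.
Year 2023: gap = -2.8 × (8.26 - 6.15) = -5.908%, loss ≈ 12232 × 5.908/100 ≈ 723.
Year 2024: gap = -2.8 × (9.25 - 6.15) = -8.68%, loss ≈ 12232 × 8.68/100 ≈ 1062.
Total lost output = 384 + 1117 + 1164 + 723 + 1062 = 4450 billion.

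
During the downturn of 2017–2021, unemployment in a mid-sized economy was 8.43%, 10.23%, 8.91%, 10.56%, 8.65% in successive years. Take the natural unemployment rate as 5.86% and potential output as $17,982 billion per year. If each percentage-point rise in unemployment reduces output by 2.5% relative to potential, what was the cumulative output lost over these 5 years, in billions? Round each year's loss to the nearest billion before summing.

Year 2017: gap = -2.5 × (8.43 - 5.86) = -6.425%, loss ≈ 17982 × 6.425/100 ≈ 1155.
Year 2018: gap = -2.5 × (10.23 - 5.86) = -10.925%, loss ≈ 17982 × 10.925/100 ≈ 1965.
Year 2019: gap = -2.5 × (8.91 - 5.86) = -7.625%, loss ≈ 17982 × 7.625/100 ≈ 1371.
Year 2020: gap = -2.5 × (10.56 - 5.86) = -11.75%, loss ≈ 17982 × 11.75/100 ≈ 2113.
Year 2021: gap = -2.5 × (8.65 - 5.86) = -6.975%, loss ≈ 17982 × 6.975/100 ≈ 1254.
Total lost output = 1155 + 1965 + 1371 + 2113 + 1254 = 7858 billion.

$7,858 billion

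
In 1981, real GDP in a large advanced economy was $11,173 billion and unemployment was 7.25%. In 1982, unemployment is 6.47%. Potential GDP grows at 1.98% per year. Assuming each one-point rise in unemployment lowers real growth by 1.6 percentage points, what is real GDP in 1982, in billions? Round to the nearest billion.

$11,534 billion

Δu = 6.47 - 7.25 = -0.78 points.
Okun's law (growth form): g_Y = g_Y* - β × Δu = 1.98 - 1.6 × (-0.78) = 1.98 + 1.248 = 3.228%.
Real GDP in the next year = 11173 × (1 + 3.228/100) = 11173 × 1.03228 ≈ 11534 billion.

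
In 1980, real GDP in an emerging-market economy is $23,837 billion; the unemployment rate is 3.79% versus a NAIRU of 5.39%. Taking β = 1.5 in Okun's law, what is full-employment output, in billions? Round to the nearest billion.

$23,278 billion

Unemployment gap = 3.79 - 5.39 = -1.6 points, so output gap = -1.5 × (-1.6) = 2.4%.
Since Y = Y* × (1 + gap/100), Y* = 23837/1.024 ≈ 23278 billion.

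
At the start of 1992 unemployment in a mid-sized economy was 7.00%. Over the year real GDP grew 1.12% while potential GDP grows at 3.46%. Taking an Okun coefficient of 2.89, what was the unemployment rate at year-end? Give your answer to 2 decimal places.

Growth-rate Okun's law: g_Y = g_Y* - β × Δu, so Δu = (g_Y* - g_Y)/β.
Δu = (3.46 - 1.12)/2.89 = 2.34/2.89 = 0.81 percentage points.
Year-end unemployment = 7 + 0.81 = 7.81%.

7.81%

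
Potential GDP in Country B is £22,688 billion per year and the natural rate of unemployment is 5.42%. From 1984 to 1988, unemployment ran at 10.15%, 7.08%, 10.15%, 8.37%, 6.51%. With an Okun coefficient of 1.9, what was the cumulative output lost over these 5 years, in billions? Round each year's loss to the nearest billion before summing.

Year 1984: gap = -1.9 × (10.15 - 5.42) = -8.987%, loss ≈ 22688 × 8.987/100 ≈ 2039.
Year 1985: gap = -1.9 × (7.08 - 5.42) = -3.154%, loss ≈ 22688 × 3.154/100 ≈ 716.
Year 1986: gap = -1.9 × (10.15 - 5.42) = -8.987%, loss ≈ 22688 × 8.987/100 ≈ 2039.
Year 1987: gap = -1.9 × (8.37 - 5.42) = -5.605%, loss ≈ 22688 × 5.605/100 ≈ 1272.
Year 1988: gap = -1.9 × (6.51 - 5.42) = -2.071%, loss ≈ 22688 × 2.071/100 ≈ 470.
Total lost output = 2039 + 716 + 2039 + 1272 + 470 = 6536 billion.

£6,536 billion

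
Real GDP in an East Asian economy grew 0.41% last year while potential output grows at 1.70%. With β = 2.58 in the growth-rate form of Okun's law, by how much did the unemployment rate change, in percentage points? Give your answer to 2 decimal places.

Growth-rate Okun's law: g_Y = g_Y* - β × Δu, so Δu = (g_Y* - g_Y)/β.
Δu = (1.7 - 0.41)/2.58 = 1.29/2.58 = 0.50 percentage points.

0.50 percentage points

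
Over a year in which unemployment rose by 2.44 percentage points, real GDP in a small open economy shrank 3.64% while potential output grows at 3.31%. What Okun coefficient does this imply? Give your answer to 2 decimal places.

Growth form: g_Y = g_Y* - β × Δu, so β = (g_Y* - g_Y)/Δu.
β = (3.31 + 3.64)/2.44 = 6.95/2.44 = 2.85.

β ≈ 2.85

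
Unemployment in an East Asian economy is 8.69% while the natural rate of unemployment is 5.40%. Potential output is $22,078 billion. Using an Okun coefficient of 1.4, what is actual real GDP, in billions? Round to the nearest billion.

$21,061 billion

Unemployment gap = 8.69 - 5.4 = 3.29 points, so the output gap is -1.4 × 3.29 = -4.606%.
Actual GDP = 22078 × (1 - 4.606/100) = 22078 × 0.95394 ≈ 21061 billion.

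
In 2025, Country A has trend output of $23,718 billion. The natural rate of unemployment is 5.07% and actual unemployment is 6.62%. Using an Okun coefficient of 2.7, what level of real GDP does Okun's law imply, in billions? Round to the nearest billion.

$22,725 billion

Unemployment gap = 6.62 - 5.07 = 1.55 points, so the output gap is -2.7 × 1.55 = -4.185%.
Actual GDP = 23718 × (1 - 4.185/100) = 23718 × 0.95815 ≈ 22725 billion.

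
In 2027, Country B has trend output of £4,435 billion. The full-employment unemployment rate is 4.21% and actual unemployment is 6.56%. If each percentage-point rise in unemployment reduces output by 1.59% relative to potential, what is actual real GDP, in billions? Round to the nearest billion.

£4,269 billion

Unemployment gap = 6.56 - 4.21 = 2.35 points, so the output gap is -1.59 × 2.35 = -3.7365%.
Actual GDP = 4435 × (1 - 3.7365/100) = 4435 × 0.962635 ≈ 4269 billion.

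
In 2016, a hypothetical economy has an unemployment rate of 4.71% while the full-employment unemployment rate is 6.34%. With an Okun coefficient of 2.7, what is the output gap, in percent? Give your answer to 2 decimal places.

The unemployment gap is 4.71 - 6.34 = -1.63 percentage points.
Okun's law gives an output gap of -2.7 × (-1.63) = 4.401%, i.e. 4.40% above potential.

4.40%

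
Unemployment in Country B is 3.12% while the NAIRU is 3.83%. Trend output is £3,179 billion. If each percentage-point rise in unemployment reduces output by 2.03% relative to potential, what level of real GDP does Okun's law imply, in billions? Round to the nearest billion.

£3,225 billion

Unemployment gap = 3.12 - 3.83 = -0.71 points, so the output gap is -2.03 × (-0.71) = 1.4413%.
Actual GDP = 3179 × (1 + 1.4413/100) = 3179 × 1.014413 ≈ 3225 billion.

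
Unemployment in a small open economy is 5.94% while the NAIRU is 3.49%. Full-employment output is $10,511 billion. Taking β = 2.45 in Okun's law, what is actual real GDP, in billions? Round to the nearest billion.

$9,880 billion

Unemployment gap = 5.94 - 3.49 = 2.45 points, so the output gap is -2.45 × 2.45 = -6.0025%.
Actual GDP = 10511 × (1 - 6.0025/100) = 10511 × 0.939975 ≈ 9880 billion.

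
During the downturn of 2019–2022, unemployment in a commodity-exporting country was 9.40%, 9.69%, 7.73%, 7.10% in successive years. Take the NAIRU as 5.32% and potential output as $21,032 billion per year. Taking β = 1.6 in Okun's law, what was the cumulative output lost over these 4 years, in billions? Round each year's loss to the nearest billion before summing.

$4,254 billion

Year 2019: gap = -1.6 × (9.4 - 5.32) = -6.528%, loss ≈ 21032 × 6.528/100 ≈ 1373.
Year 2020: gap = -1.6 × (9.69 - 5.32) = -6.992%, loss ≈ 21032 × 6.992/100 ≈ 1471.
Year 2021: gap = -1.6 × (7.73 - 5.32) = -3.856%, loss ≈ 21032 × 3.856/100 ≈ 811.
Year 2022: gap = -1.6 × (7.1 - 5.32) = -2.848%, loss ≈ 21032 × 2.848/100 ≈ 599.
Total lost output = 1373 + 1471 + 811 + 599 = 4254 billion.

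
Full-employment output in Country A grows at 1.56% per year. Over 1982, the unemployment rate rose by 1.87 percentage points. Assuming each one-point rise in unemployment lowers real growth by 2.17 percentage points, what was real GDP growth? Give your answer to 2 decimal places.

-2.50%

Growth-rate Okun's law: g_Y = g_Y* - β × Δu.
g_Y = 1.56 - 2.17 × (1.87) = 1.56 - 4.0579 = -2.4979%, i.e. -2.50% to 2 d.p.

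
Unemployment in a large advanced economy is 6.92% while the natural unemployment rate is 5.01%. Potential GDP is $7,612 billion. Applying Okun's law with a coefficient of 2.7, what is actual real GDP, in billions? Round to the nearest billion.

Unemployment gap = 6.92 - 5.01 = 1.91 points, so the output gap is -2.7 × 1.91 = -5.157%.
Actual GDP = 7612 × (1 - 5.157/100) = 7612 × 0.94843 ≈ 7219 billion.

$7,219 billion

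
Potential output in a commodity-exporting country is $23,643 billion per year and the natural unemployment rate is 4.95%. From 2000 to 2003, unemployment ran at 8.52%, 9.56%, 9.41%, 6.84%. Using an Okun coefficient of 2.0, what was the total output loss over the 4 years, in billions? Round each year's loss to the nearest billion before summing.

Year 2000: gap = -2.0 × (8.52 - 4.95) = -7.14%, loss ≈ 23643 × 7.14/100 ≈ 1688.
Year 2001: gap = -2.0 × (9.56 - 4.95) = -9.22%, loss ≈ 23643 × 9.22/100 ≈ 2180.
Year 2002: gap = -2.0 × (9.41 - 4.95) = -8.92%, loss ≈ 23643 × 8.92/100 ≈ 2109.
Year 2003: gap = -2.0 × (6.84 - 4.95) = -3.78%, loss ≈ 23643 × 3.78/100 ≈ 894.
Total lost output = 1688 + 2180 + 2109 + 894 = 6871 billion.

$6,871 billion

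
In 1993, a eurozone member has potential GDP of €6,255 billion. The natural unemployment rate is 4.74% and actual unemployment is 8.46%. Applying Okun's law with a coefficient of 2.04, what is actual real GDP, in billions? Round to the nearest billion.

Unemployment gap = 8.46 - 4.74 = 3.72 points, so the output gap is -2.04 × 3.72 = -7.5888%.
Actual GDP = 6255 × (1 - 7.5888/100) = 6255 × 0.924112 ≈ 5780 billion.

€5,780 billion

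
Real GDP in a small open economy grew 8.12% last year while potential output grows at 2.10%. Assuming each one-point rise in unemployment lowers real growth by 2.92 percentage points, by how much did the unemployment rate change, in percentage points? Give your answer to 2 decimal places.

Growth-rate Okun's law: g_Y = g_Y* - β × Δu, so Δu = (g_Y* - g_Y)/β.
Δu = (2.1 - 8.12)/2.92 = -6.02/2.92 = -2.06 percentage points.

-2.06 percentage points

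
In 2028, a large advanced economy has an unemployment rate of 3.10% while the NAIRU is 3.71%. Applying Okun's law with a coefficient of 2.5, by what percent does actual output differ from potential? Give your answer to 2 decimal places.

The unemployment gap is 3.1 - 3.71 = -0.61 percentage points.
Okun's law gives an output gap of -2.5 × (-0.61) = 1.525%, i.e. 1.53% above potential.

1.53%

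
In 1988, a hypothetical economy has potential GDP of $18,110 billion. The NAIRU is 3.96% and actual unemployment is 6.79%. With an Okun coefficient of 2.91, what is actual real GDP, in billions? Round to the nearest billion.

$16,619 billion

Unemployment gap = 6.79 - 3.96 = 2.83 points, so the output gap is -2.91 × 2.83 = -8.2353%.
Actual GDP = 18110 × (1 - 8.2353/100) = 18110 × 0.917647 ≈ 16619 billion.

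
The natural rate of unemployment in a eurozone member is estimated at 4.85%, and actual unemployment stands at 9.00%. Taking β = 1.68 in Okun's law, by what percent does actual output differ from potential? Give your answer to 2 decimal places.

-6.97%

The unemployment gap is 9 - 4.85 = 4.15 percentage points.
Okun's law gives an output gap of -1.68 × 4.15 = -6.972%, i.e. 6.97% below potential.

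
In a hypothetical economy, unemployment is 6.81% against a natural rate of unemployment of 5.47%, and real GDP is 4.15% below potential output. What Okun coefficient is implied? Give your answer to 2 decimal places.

Okun's law: output gap = -β × (u - u*).
-4.15 = -β × (6.81 - 5.47) = -β × 1.34, so β = 4.15/1.34 = 3.10.

β ≈ 3.10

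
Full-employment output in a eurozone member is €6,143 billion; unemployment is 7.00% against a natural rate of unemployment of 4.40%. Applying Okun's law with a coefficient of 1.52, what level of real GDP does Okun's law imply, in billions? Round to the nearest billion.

€5,900 billion

Unemployment gap = 7 - 4.4 = 2.6 points, so the output gap is -1.52 × 2.6 = -3.952%.
Actual GDP = 6143 × (1 - 3.952/100) = 6143 × 0.96048 ≈ 5900 billion.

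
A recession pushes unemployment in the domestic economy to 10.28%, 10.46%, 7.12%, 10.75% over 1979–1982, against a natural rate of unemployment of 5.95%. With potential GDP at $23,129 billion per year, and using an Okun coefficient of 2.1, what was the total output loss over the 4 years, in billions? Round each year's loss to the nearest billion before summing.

$7,193 billion

Year 1979: gap = -2.1 × (10.28 - 5.95) = -9.093%, loss ≈ 23129 × 9.093/100 ≈ 2103.
Year 1980: gap = -2.1 × (10.46 - 5.95) = -9.471%, loss ≈ 23129 × 9.471/100 ≈ 2191.
Year 1981: gap = -2.1 × (7.12 - 5.95) = -2.457%, loss ≈ 23129 × 2.457/100 ≈ 568.
Year 1982: gap = -2.1 × (10.75 - 5.95) = -10.08%, loss ≈ 23129 × 10.08/100 ≈ 2331.
Total lost output = 2103 + 2191 + 568 + 2331 = 7193 billion.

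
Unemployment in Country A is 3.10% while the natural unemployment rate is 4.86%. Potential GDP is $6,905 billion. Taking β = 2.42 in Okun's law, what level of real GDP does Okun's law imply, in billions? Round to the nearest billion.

$7,199 billion

Unemployment gap = 3.1 - 4.86 = -1.76 points, so the output gap is -2.42 × (-1.76) = 4.2592%.
Actual GDP = 6905 × (1 + 4.2592/100) = 6905 × 1.042592 ≈ 7199 billion.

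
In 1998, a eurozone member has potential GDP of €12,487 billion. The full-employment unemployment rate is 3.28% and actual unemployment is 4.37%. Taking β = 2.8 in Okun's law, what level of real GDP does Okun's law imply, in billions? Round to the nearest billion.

Unemployment gap = 4.37 - 3.28 = 1.09 points, so the output gap is -2.8 × 1.09 = -3.052%.
Actual GDP = 12487 × (1 - 3.052/100) = 12487 × 0.96948 ≈ 12106 billion.

€12,106 billion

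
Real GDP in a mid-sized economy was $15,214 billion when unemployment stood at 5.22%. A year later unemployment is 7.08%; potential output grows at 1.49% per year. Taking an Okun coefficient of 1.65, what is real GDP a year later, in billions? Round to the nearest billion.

Δu = 7.08 - 5.22 = 1.86 points.
Okun's law (growth form): g_Y = g_Y* - β × Δu = 1.49 - 1.65 × (1.86) = 1.49 - 3.069 = -1.579%.
Real GDP in the next year = 15214 × (1 - 1.579/100) = 15214 × 0.98421 ≈ 14974 billion.

$14,974 billion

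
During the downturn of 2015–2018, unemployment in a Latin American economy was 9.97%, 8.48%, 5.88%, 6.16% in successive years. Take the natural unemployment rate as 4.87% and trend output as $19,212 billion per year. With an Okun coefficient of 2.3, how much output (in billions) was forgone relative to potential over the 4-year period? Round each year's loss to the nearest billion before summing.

Year 2015: gap = -2.3 × (9.97 - 4.87) = -11.73%, loss ≈ 19212 × 11.73/100 ≈ 2254.
Year 2016: gap = -2.3 × (8.48 - 4.87) = -8.303%, loss ≈ 19212 × 8.303/100 ≈ 1595.
Year 2017: gap = -2.3 × (5.88 - 4.87) = -2.323%, loss ≈ 19212 × 2.323/100 ≈ 446.
Year 2018: gap = -2.3 × (6.16 - 4.87) = -2.967%, loss ≈ 19212 × 2.967/100 ≈ 570.
Total lost output = 2254 + 1595 + 446 + 570 = 4865 billion.

$4,865 billion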